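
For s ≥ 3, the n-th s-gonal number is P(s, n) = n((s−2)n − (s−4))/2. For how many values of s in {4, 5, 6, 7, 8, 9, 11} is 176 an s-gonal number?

s = 4: P(4, 13) = 169 and P(4, 14) = 196; 176 is not s-gonal.
s = 5: P(5, 11) = 176. ✓
s = 6: P(6, 9) = 153 and P(6, 10) = 190; 176 is not s-gonal.
s = 7: P(7, 8) = 148 and P(7, 9) = 189; 176 is not s-gonal.
s = 8: P(8, 8) = 176. ✓
s = 9: P(9, 7) = 154 and P(9, 8) = 204; 176 is not s-gonal.
s = 11: P(11, 6) = 141 and P(11, 7) = 196; 176 is not s-gonal.
Hits: s ∈ {5, 8} → 2.

2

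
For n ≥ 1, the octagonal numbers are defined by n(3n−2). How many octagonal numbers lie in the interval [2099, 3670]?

The n-th octagonal number is n(3n−2).
Smallest index with value ≥ 2099: n = 27 (giving 2133).
Largest index with value ≤ 3670: n = 35 (giving 3605).
Indices 27 through 35: 9 terms.

9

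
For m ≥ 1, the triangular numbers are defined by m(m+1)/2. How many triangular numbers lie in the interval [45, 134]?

7

The n-th triangular number is n(n+1)/2.
Smallest index with value ≥ 45: n = 9 (giving 45).
Largest index with value ≤ 134: n = 15 (giving 120).
Indices 9 through 15: 7 terms.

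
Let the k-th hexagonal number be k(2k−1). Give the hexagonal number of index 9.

9·(2·9 − 1) = 9·17 = 153.

153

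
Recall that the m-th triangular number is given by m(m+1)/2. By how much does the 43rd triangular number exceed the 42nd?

Consecutive triangular numbers differ by n: T_{43} − T_{42} = 43.

43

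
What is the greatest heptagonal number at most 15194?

Solve n(5n−3)/2 ≤ 15194 for integer n.
n = 78 gives 15093 ≤ 15194, while n = 79 gives 15484 > 15194; so the answer is 15093.

15093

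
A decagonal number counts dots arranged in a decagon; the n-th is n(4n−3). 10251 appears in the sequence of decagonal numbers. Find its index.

Set n(4n−3) = 10251, giving 4n² − 3n − 10251 = 0.
The discriminant is 9 + 16·10251 = 164025, and √164025 = 405.
So n = (3 + 405) / 8 = 408/8 = 51.
Check: 51·(4·51 − 3) = 10251. ✓

51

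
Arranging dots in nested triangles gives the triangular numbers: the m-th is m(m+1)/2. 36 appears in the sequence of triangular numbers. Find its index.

Set n(n+1)/2 = 36, giving n² + n − 72 = 0.
The discriminant is 1 + 8·36 = 289, and √289 = 17.
So n = (-1 + 17) / 2 = 16/2 = 8.
Check: 8·9/2 = 36. ✓

8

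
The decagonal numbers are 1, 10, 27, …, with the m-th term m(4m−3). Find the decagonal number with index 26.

2626

The 26th decagonal number is n(4n−3) with n = 26.
26·(4·26 − 3) = 26·101 = 2626.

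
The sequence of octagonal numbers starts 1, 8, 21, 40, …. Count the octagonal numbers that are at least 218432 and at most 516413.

The n-th octagonal number is n(3n−2).
Smallest index with value ≥ 218432: n = 271 (giving 219781).
Largest index with value ≤ 516413: n = 415 (giving 515845).
Indices 271 through 415: 145 terms.

145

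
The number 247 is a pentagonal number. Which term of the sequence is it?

Set n(3n−1)/2 = 247, giving 3n² − n − 494 = 0.
So n = (1 + 77) / 6 = 78/6 = 13.

13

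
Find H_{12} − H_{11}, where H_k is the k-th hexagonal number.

Consecutive hexagonal numbers differ by 4n − 3: here 4·12 − 3 = 45.

45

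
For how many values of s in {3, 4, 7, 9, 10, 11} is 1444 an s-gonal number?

1

s = 3: P(3, 53) = 1431 and P(3, 54) = 1485; 1444 is not s-gonal.
s = 4: P(4, 38) = 1444. ✓
s = 7: P(7, 24) = 1404 and P(7, 25) = 1525; 1444 is not s-gonal.
s = 9: P(9, 20) = 1350 and P(9, 21) = 1491; 1444 is not s-gonal.
s = 10: P(10, 19) = 1387 and P(10, 20) = 1540; 1444 is not s-gonal.
s = 11: P(11, 18) = 1395 and P(11, 19) = 1558; 1444 is not s-gonal.
Hits: s ∈ {4} → 1.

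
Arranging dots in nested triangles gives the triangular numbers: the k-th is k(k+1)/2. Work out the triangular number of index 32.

528

The 32nd triangular number is n(n+1)/2 with n = 32.
32·33/2 = 1056/2 = 528.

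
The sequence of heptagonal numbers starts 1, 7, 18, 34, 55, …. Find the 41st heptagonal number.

The 41st heptagonal number is n(5n−3)/2 with n = 41.
41·(5·41 − 3)/2 = 41·202/2 = 41·101 = 4141.

4141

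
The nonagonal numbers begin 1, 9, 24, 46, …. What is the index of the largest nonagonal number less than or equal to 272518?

Solve n(7n−5)/2 ≤ 272518 for integer n.
n = 279 gives 271746 ≤ 272518, while n = 280 gives 273700 > 272518; so the answer is index 279.

279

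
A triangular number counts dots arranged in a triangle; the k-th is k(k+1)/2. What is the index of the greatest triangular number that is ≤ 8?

Solve n(n+1)/2 ≤ 8 for integer n.
n = 3 gives 6 ≤ 8, while n = 4 gives 10 > 8; so the answer is index 3.

3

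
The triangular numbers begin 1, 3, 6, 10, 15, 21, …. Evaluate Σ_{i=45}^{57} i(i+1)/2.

Σ i(i+1)/2 = (Σi² + Σi) / 2 over i = 45..57.
Σi = 1653 − 990 = 663 and Σi² = 63365 − 29370 = 33995.
(1·33995 + 1·663) / 2 = 34658/2 = 17329.

17329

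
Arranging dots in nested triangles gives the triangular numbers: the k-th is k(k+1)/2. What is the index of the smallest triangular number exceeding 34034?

261

Solve n(n+1)/2 > 34034 for integer n.
The largest n with value ≤ 34034 is 260 (since 33930 ≤ 34034 < 34191), so the first above is n = 261, value 34191.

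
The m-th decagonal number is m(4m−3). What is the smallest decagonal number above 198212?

198247

Solve n(4n−3) > 198212 for integer n.
The largest n with value ≤ 198212 is 222 (since 196470 ≤ 198212 < 198247), so the first above is n = 223, value 198247.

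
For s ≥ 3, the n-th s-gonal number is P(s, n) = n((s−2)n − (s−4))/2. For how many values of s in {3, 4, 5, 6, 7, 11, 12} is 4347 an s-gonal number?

2

s = 3: P(3, 92) = 4278 and P(3, 93) = 4371; 4347 is not s-gonal.
s = 4: P(4, 65) = 4225 and P(4, 66) = 4356; 4347 is not s-gonal.
s = 5: P(5, 54) = 4347. ✓
s = 6: P(6, 46) = 4186 and P(6, 47) = 4371; 4347 is not s-gonal.
s = 7: P(7, 42) = 4347. ✓
s = 11: P(11, 31) = 4216 and P(11, 32) = 4496; 4347 is not s-gonal.
s = 12: P(12, 29) = 4089 and P(12, 30) = 4380; 4347 is not s-gonal.
Hits: s ∈ {5, 7} → 2.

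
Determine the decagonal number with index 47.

8695

The 47th decagonal number is n(4n−3) with n = 47.
47·(4·47 − 3) = 47·185 = 8695.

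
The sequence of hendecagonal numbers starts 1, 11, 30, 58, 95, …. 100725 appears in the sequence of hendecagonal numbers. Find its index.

150

Set n(9n−7)/2 = 100725, giving 9n² − 7n − 201450 = 0.
The discriminant is 49 + 72·100725 = 7252249, and √7252249 = 2693.
So n = (7 + 2693) / 18 = 2700/18 = 150.
Check: 150·(9·150 − 7)/2 = 100725. ✓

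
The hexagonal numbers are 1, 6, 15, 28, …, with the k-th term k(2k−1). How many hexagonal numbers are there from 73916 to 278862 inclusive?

The n-th hexagonal number is n(2n−1).
Smallest index with value ≥ 73916: n = 193 (giving 74305).
Largest index with value ≤ 278862: n = 373 (giving 277885).
Indices 193 through 373: 181 terms.

181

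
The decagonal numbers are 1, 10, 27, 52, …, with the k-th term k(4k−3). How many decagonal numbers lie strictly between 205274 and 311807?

The n-th decagonal number is n(4n−3).
Smallest index with value > 205274: n = 227 (giving 205435).
Largest index with value < 311807: n = 279 (giving 310527).
Indices 227 through 279: 53 terms.

53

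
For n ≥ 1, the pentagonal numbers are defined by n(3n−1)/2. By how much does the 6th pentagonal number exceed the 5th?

Consecutive pentagonal numbers differ by 3n − 2: here 3·6 − 2 = 16.

16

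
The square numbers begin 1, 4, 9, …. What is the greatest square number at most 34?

Solve n² ≤ 34 for integer n.
n = 5 gives 25 ≤ 34, while n = 6 gives 36 > 34; so the answer is 25.

25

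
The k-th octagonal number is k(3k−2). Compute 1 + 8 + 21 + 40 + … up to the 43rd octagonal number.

Σ i(3i−2) = 3Σi² − 2Σi over i = 1..43.
Σi = 946 and Σi² = 27434.
3·27434 − 2·946 = 80410.

80410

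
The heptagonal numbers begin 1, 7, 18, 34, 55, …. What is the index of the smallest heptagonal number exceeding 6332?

51

Solve n(5n−3)/2 > 6332 for integer n.
The largest n with value ≤ 6332 is 50 (since 6175 ≤ 6332 < 6426), so the first above is n = 51, value 6426.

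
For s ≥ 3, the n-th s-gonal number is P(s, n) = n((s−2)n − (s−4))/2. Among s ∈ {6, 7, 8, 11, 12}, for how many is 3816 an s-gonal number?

1

s = 6: P(6, 43) = 3655 and P(6, 44) = 3828; 3816 is not s-gonal.
s = 7: P(7, 39) = 3744 and P(7, 40) = 3940; 3816 is not s-gonal.
s = 8: P(8, 36) = 3816. ✓
s = 11: P(11, 29) = 3683 and P(11, 30) = 3945; 3816 is not s-gonal.
s = 12: P(12, 28) = 3808 and P(12, 29) = 4089; 3816 is not s-gonal.
Hits: s ∈ {8} → 1.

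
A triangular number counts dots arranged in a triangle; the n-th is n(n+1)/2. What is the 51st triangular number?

51·52/2 = 2652/2 = 1326.

1326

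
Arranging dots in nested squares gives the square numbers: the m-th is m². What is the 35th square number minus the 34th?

69

n² − (n−1)² = 2n − 1, so 35² − 34² = 2·35 − 1 = 69.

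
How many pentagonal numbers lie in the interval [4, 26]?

3

The n-th pentagonal number is n(3n−1)/2.
Smallest index with value ≥ 4: n = 2 (giving 5).
Largest index with value ≤ 26: n = 4 (giving 22).
Indices 2 through 4: 3 terms.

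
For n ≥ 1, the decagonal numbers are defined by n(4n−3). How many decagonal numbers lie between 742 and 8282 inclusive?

The n-th decagonal number is n(4n−3).
Smallest index with value ≥ 742: n = 14 (giving 742).
Largest index with value ≤ 8282: n = 45 (giving 7965).
Indices 14 through 45: 32 terms.

32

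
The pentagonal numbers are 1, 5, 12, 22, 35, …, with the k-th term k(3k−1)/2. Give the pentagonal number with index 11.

176

The 11th pentagonal number is n(3n−1)/2 with n = 11.
11·(3·11 − 1)/2 = 11·32/2 = 11·16 = 176.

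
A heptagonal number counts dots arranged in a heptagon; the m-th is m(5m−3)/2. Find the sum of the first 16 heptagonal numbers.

Σ i(5i−3)/2 = (5Σi² − 3Σi) / 2 over i = 1..16.
Σi = 136 and Σi² = 1496.
(5·1496 − 3·136) / 2 = 7072/2 = 3536.

3536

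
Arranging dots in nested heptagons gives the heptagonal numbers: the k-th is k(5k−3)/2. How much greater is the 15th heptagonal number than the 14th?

Consecutive heptagonal numbers differ by 5n − 4: here 5·15 − 4 = 71.

71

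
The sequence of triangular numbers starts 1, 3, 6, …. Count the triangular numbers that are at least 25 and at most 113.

8

The n-th triangular number is n(n+1)/2.
Smallest index with value ≥ 25: n = 7 (giving 28).
Largest index with value ≤ 113: n = 14 (giving 105).
Indices 7 through 14: 8 terms.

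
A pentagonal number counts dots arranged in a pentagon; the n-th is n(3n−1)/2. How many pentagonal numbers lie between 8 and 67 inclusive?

The n-th pentagonal number is n(3n−1)/2.
Smallest index with value ≥ 8: n = 3 (giving 12).
Largest index with value ≤ 67: n = 6 (giving 51).
Indices 3 through 6: 4 terms.

4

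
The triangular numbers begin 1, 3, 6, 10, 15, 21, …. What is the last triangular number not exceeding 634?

Solve n(n+1)/2 ≤ 634 for integer n.
n = 35 gives 630 ≤ 634, while n = 36 gives 666 > 634; so the answer is 630.

630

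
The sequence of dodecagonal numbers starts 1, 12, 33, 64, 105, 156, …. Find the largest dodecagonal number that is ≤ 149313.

148953

Solve n(5n−4) ≤ 149313 for integer n.
n = 173 gives 148953 ≤ 149313, while n = 174 gives 150684 > 149313; so the answer is 148953.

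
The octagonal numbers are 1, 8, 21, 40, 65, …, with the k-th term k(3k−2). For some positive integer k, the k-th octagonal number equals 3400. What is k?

34

Set n(3n−2) = 3400, giving 3n² − 2n − 3400 = 0.
So n = (2 + 202) / 6 = 204/6 = 34.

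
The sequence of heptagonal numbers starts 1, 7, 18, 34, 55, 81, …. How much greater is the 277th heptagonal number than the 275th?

2757

277·(5·277 − 3)/2 = 191407 and 275·(5·275 − 3)/2 = 188650.
Difference: 191407 − 188650 = 2757.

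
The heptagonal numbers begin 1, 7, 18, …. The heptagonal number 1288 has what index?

Set n(5n−3)/2 = 1288, giving 5n² − 3n − 2576 = 0.
The discriminant is 9 + 40·1288 = 51529, and √51529 = 227.
So n = (3 + 227) / 10 = 230/10 = 23.
Check: 23·(5·23 − 3)/2 = 1288. ✓

23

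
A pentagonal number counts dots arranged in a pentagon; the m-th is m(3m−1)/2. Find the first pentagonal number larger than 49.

Solve n(3n−1)/2 > 49 for integer n.
The largest n with value ≤ 49 is 5 (since 35 ≤ 49 < 51), so the first above is n = 6, value 51.

51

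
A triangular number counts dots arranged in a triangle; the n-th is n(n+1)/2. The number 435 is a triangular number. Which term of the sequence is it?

29

Set n(n+1)/2 = 435, giving n² + n − 870 = 0.
The discriminant is 1 + 8·435 = 3481, and √3481 = 59.
So n = (-1 + 59) / 2 = 58/2 = 29.
Check: 29·30/2 = 435. ✓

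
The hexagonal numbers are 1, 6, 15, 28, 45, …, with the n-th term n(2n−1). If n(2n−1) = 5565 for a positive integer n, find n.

53

Set n(2n−1) = 5565, giving 2n² − n − 5565 = 0.
The discriminant is 1 + 8·5565 = 44521, and √44521 = 211.
So n = (1 + 211) / 4 = 212/4 = 53.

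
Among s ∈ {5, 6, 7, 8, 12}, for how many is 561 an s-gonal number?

2

s = 5: P(5, 19) = 532 and P(5, 20) = 590; 561 is not s-gonal.
s = 6: P(6, 17) = 561. ✓
s = 7: P(7, 15) = 540 and P(7, 16) = 616; 561 is not s-gonal.
s = 8: P(8, 14) = 560 and P(8, 15) = 645; 561 is not s-gonal.
s = 12: P(12, 11) = 561. ✓
Hits: s ∈ {6, 12} → 2.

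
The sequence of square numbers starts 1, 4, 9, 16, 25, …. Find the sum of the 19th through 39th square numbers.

18431

Σ_{i=19}^{39} i² = 20540 − 2109 = 18431.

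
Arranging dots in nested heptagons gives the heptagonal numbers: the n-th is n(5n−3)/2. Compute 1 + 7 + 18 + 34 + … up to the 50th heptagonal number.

Σ i(5i−3)/2 = (5Σi² − 3Σi) / 2 over i = 1..50.
Σi = 1275 and Σi² = 42925.
(5·42925 − 3·1275) / 2 = 210800/2 = 105400.

105400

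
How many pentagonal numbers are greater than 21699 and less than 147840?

The n-th pentagonal number is n(3n−1)/2.
Smallest index with value > 21699: n = 121 (giving 21901).
Largest index with value < 147840: n = 314 (giving 147737).
Indices 121 through 314: 194 terms.

194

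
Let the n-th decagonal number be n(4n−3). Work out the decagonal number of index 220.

The 220th decagonal number is n(4n−3) with n = 220.
220·(4·220 − 3) = 220·877 = 192940.

192940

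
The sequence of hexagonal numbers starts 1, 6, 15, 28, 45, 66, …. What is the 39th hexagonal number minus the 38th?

Consecutive hexagonal numbers differ by 4n − 3: here 4·39 − 3 = 153.

153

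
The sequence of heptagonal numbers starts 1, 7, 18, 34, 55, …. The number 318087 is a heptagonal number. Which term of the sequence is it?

357

Set n(5n−3)/2 = 318087, giving 5n² − 3n − 636174 = 0.
The discriminant is 9 + 40·318087 = 12723489, and √12723489 = 3567.
So n = (3 + 3567) / 10 = 3570/10 = 357.
Check: 357·(5·357 − 3)/2 = 318087. ✓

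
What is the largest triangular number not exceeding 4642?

Solve n(n+1)/2 ≤ 4642 for integer n.
n = 95 gives 4560 ≤ 4642, while n = 96 gives 4656 > 4642; so the answer is 4560.

4560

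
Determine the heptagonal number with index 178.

178·(5·178 − 3)/2 = 178·887/2 = 78943.

78943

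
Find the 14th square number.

196

14² = 196.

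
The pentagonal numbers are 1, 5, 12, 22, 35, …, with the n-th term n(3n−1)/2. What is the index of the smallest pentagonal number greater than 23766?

Solve n(3n−1)/2 > 23766 for integer n.
The largest n with value ≤ 23766 is 126 (since 23751 ≤ 23766 < 24130), so the first above is n = 127, value 24130.

127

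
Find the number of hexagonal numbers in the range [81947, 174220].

The n-th hexagonal number is n(2n−1).
Smallest index with value ≥ 81947: n = 203 (giving 82215).
Largest index with value ≤ 174220: n = 295 (giving 173755).
Indices 203 through 295: 93 terms.

93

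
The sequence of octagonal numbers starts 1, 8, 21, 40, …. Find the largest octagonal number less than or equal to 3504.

Solve n(3n−2) ≤ 3504 for integer n.
n = 34 gives 3400 ≤ 3504, while n = 35 gives 3605 > 3504; so the answer is 3400.

3400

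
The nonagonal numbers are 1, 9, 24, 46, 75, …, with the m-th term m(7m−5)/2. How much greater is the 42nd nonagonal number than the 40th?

42·(7·42 − 5)/2 = 6069 and 40·(7·40 − 5)/2 = 5500.
Difference: 6069 − 5500 = 569.

569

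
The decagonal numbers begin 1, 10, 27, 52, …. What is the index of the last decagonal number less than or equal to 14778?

Solve n(4n−3) ≤ 14778 for integer n.
n = 61 gives 14701 ≤ 14778, while n = 62 gives 15190 > 14778; so the answer is index 61.

61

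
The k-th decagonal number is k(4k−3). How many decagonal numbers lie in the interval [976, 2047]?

8

The n-th decagonal number is n(4n−3).
Smallest index with value ≥ 976: n = 16 (giving 976).
Largest index with value ≤ 2047: n = 23 (giving 2047).
Indices 16 through 23: 8 terms.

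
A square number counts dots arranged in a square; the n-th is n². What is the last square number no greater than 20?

Solve n² ≤ 20 for integer n.
n = 4 gives 16 ≤ 20, while n = 5 gives 25 > 20; so the answer is 16.

16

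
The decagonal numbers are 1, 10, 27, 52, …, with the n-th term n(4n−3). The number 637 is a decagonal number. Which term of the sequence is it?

13

Set n(4n−3) = 637, giving 4n² − 3n − 637 = 0.
The discriminant is 9 + 16·637 = 10201, and √10201 = 101.
So n = (3 + 101) / 8 = 104/8 = 13.
Check: 13·(4·13 − 3) = 637. ✓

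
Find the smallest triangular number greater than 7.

10

Solve n(n+1)/2 > 7 for integer n.
The largest n with value ≤ 7 is 3 (since 6 ≤ 7 < 10), so the first above is n = 4, value 10.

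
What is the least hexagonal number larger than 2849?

Solve n(2n−1) > 2849 for integer n.
The largest n with value ≤ 2849 is 37 (since 2701 ≤ 2849 < 2850), so the first above is n = 38, value 2850.

2850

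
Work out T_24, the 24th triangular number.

300

The 24th triangular number is n(n+1)/2 with n = 24.
24·25/2 = 600/2 = 300.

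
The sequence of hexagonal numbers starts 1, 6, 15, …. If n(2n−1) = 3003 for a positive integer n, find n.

Set n(2n−1) = 3003, giving 2n² − n − 3003 = 0.
The discriminant is 1 + 8·3003 = 24025, and √24025 = 155.
So n = (1 + 155) / 4 = 156/4 = 39.

39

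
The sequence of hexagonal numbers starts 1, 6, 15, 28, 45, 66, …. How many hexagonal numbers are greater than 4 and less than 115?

6

The n-th hexagonal number is n(2n−1).
Smallest index with value > 4: n = 2 (giving 6).
Largest index with value < 115: n = 7 (giving 91).
Indices 2 through 7: 6 terms.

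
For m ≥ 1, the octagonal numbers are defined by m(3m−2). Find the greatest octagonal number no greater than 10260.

Solve n(3n−2) ≤ 10260 for integer n.
n = 58 gives 9976 ≤ 10260, while n = 59 gives 10325 > 10260; so the answer is 9976.

9976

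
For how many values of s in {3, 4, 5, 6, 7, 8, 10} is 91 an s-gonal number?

2

s = 3: P(3, 13) = 91. ✓
s = 4: P(4, 9) = 81 and P(4, 10) = 100; 91 is not s-gonal.
s = 5: P(5, 7) = 70 and P(5, 8) = 92; 91 is not s-gonal.
s = 6: P(6, 7) = 91. ✓
s = 7: P(7, 6) = 81 and P(7, 7) = 112; 91 is not s-gonal.
s = 8: P(8, 5) = 65 and P(8, 6) = 96; 91 is not s-gonal.
s = 10: P(10, 5) = 85 and P(10, 6) = 126; 91 is not s-gonal.
Hits: s ∈ {3, 6} → 2.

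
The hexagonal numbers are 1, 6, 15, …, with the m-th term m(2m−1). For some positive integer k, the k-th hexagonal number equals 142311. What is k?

267

Set n(2n−1) = 142311, giving 2n² − n − 142311 = 0.
So n = (1 + 1067) / 4 = 1068/4 = 267.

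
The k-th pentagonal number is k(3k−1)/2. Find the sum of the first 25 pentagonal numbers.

8125

Σ i(3i−1)/2 = (3Σi² − Σi) / 2 over i = 1..25.
Σi = 325 and Σi² = 5525.
(3·5525 − 1·325) / 2 = 16250/2 = 8125.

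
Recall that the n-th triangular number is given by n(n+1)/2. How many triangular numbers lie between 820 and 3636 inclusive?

45

The n-th triangular number is n(n+1)/2.
Smallest index with value ≥ 820: n = 40 (giving 820).
Largest index with value ≤ 3636: n = 84 (giving 3570).
Indices 40 through 84: 45 terms.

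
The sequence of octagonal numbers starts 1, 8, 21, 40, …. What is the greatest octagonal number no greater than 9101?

Solve n(3n−2) ≤ 9101 for integer n.
n = 55 gives 8965 ≤ 9101, while n = 56 gives 9296 > 9101; so the answer is 8965.

8965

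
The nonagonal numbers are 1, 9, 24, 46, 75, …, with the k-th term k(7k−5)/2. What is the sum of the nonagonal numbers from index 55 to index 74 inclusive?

290320

Σ i(7i−5)/2 = (7Σi² − 5Σi) / 2 over i = 55..74.
Σi = 2775 − 1485 = 1290 and Σi² = 137825 − 53955 = 83870.
(7·83870 − 5·1290) / 2 = 580640/2 = 290320.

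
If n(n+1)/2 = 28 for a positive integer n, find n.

7

Set n(n+1)/2 = 28, giving n² + n − 56 = 0.
The discriminant is 1 + 8·28 = 225, and √225 = 15.
So n = (-1 + 15) / 2 = 14/2 = 7.
Check: 7·8/2 = 28. ✓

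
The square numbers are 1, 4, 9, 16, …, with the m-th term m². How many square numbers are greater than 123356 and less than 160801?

The n-th square number is n².
Smallest index with value > 123356: n = 352 (giving 123904).
Largest index with value < 160801: n = 400 (giving 160000).
Indices 352 through 400: 49 terms.

49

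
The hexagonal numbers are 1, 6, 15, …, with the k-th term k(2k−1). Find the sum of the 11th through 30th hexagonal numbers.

Σ i(2i−1) = 2Σi² − Σi over i = 11..30.
Σi = 465 − 55 = 410 and Σi² = 9455 − 385 = 9070.
2·9070 − 1·410 = 17730.

17730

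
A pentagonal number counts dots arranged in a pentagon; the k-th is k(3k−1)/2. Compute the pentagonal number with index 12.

The 12th pentagonal number is n(3n−1)/2 with n = 12.
12·(3·12 − 1)/2 = 12·35/2 = 210.

210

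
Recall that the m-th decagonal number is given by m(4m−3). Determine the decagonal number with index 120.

57240

The 120th decagonal number is n(4n−3) with n = 120.
120·(4·120 − 3) = 120·477 = 57240.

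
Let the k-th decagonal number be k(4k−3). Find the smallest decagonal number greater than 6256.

Solve n(4n−3) > 6256 for integer n.
The largest n with value ≤ 6256 is 39 (since 5967 ≤ 6256 < 6280), so the first above is n = 40, value 6280.

6280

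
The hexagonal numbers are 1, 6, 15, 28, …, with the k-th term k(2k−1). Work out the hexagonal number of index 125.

The 125th hexagonal number is n(2n−1) with n = 125.
125·(2·125 − 1) = 125·249 = 31125.

31125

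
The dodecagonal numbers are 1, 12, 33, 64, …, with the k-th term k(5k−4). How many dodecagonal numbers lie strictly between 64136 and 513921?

The n-th dodecagonal number is n(5n−4).
Smallest index with value > 64136: n = 114 (giving 64524).
Largest index with value < 513921: n = 320 (giving 510720).
Indices 114 through 320: 207 terms.

207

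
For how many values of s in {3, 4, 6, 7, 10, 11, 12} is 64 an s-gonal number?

s = 3: P(3, 10) = 55 and P(3, 11) = 66; 64 is not s-gonal.
s = 4: P(4, 8) = 64. ✓
s = 6: P(6, 5) = 45 and P(6, 6) = 66; 64 is not s-gonal.
s = 7: P(7, 5) = 55 and P(7, 6) = 81; 64 is not s-gonal.
s = 10: P(10, 4) = 52 and P(10, 5) = 85; 64 is not s-gonal.
s = 11: P(11, 4) = 58 and P(11, 5) = 95; 64 is not s-gonal.
s = 12: P(12, 4) = 64. ✓
Hits: s ∈ {4, 12} → 2.

2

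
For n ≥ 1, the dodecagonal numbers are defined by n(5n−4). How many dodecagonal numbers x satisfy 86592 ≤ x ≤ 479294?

179

The n-th dodecagonal number is n(5n−4).
Smallest index with value ≥ 86592: n = 132 (giving 86592).
Largest index with value ≤ 479294: n = 310 (giving 479260).
Indices 132 through 310: 179 terms.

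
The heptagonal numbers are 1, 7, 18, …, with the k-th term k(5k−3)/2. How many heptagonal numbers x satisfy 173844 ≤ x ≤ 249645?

The n-th heptagonal number is n(5n−3)/2.
Smallest index with value ≥ 173844: n = 264 (giving 173844).
Largest index with value ≤ 249645: n = 316 (giving 249166).
Indices 264 through 316: 53 terms.

53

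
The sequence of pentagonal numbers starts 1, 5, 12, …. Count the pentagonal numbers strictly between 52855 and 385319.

The n-th pentagonal number is n(3n−1)/2.
Smallest index with value > 52855: n = 188 (giving 52922).
Largest index with value < 385319: n = 506 (giving 383801).
Indices 188 through 506: 319 terms.

319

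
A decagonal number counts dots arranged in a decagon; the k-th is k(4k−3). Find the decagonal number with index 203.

The 203rd decagonal number is n(4n−3) with n = 203.
203·(4·203 − 3) = 203·809 = 164227.

164227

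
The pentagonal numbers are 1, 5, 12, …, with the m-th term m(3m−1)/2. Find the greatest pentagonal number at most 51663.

Solve n(3n−1)/2 ≤ 51663 for integer n.
n = 185 gives 51245 ≤ 51663, while n = 186 gives 51801 > 51663; so the answer is 51245.

51245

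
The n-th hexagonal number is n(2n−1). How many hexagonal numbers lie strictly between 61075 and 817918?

The n-th hexagonal number is n(2n−1).
Smallest index with value > 61075: n = 176 (giving 61776).
Largest index with value < 817918: n = 639 (giving 816003).
Indices 176 through 639: 464 terms.

464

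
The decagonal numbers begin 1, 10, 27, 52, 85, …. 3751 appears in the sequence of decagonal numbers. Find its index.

31

Set n(4n−3) = 3751, giving 4n² − 3n − 3751 = 0.
So n = (3 + 245) / 8 = 248/8 = 31.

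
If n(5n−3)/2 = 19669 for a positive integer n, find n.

89

Set n(5n−3)/2 = 19669, giving 5n² − 3n − 39338 = 0.
The discriminant is 9 + 40·19669 = 786769, and √786769 = 887.
So n = (3 + 887) / 10 = 890/10 = 89.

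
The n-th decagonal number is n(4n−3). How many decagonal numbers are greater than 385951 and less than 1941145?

The n-th decagonal number is n(4n−3).
Smallest index with value > 385951: n = 312 (giving 388440).
Largest index with value < 1941145: n = 696 (giving 1935576).
Indices 312 through 696: 385 terms.

385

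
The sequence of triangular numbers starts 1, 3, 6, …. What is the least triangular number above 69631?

69751

Solve n(n+1)/2 > 69631 for integer n.
The largest n with value ≤ 69631 is 372 (since 69378 ≤ 69631 < 69751), so the first above is n = 373, value 69751.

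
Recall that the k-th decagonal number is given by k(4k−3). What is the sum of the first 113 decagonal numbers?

1930153

Σ i(4i−3) = 4Σi² − 3Σi over i = 1..113.
Σi = 6441 and Σi² = 487369.
4·487369 − 3·6441 = 1930153.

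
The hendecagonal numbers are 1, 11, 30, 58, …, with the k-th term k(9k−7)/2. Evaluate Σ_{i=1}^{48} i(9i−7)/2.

166992

Σ i(9i−7)/2 = (9Σi² − 7Σi) / 2 over i = 1..48.
Σi = 1176 and Σi² = 38024.
(9·38024 − 7·1176) / 2 = 333984/2 = 166992.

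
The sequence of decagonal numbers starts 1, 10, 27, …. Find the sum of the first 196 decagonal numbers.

Σ i(4i−3) = 4Σi² − 3Σi over i = 1..196.
Σi = 19306 and Σi² = 2529086.
4·2529086 − 3·19306 = 10058426.

10058426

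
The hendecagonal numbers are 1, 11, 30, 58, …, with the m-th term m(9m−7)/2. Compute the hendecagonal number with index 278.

346805

278·(9·278 − 7)/2 = 278·2495/2 = 346805.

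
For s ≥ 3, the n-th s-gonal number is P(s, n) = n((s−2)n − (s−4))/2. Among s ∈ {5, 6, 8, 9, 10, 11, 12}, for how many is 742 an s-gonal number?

s = 5: P(5, 22) = 715 and P(5, 23) = 782; 742 is not s-gonal.
s = 6: P(6, 19) = 703 and P(6, 20) = 780; 742 is not s-gonal.
s = 8: P(8, 16) = 736 and P(8, 17) = 833; 742 is not s-gonal.
s = 9: P(9, 14) = 651 and P(9, 15) = 750; 742 is not s-gonal.
s = 10: P(10, 14) = 742. ✓
s = 11: P(11, 13) = 715 and P(11, 14) = 833; 742 is not s-gonal.
s = 12: P(12, 12) = 672 and P(12, 13) = 793; 742 is not s-gonal.
Hits: s ∈ {10} → 1.

1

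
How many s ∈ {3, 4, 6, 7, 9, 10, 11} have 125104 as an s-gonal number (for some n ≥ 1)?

s = 3: P(3, 499) = 124750 and P(3, 500) = 125250; 125104 is not s-gonal.
s = 4: P(4, 353) = 124609 and P(4, 354) = 125316; 125104 is not s-gonal.
s = 6: P(6, 250) = 124750 and P(6, 251) = 125751; 125104 is not s-gonal.
s = 7: P(7, 224) = 125104. ✓
s = 9: P(9, 189) = 124551 and P(9, 190) = 125875; 125104 is not s-gonal.
s = 10: P(10, 177) = 124785 and P(10, 178) = 126202; 125104 is not s-gonal.
s = 11: P(11, 167) = 124916 and P(11, 168) = 126420; 125104 is not s-gonal.
Hits: s ∈ {7} → 1.

1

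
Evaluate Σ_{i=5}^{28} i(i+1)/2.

4040

Σ i(i+1)/2 = (Σi² + Σi) / 2 over i = 5..28.
Σi = 406 − 10 = 396 and Σi² = 7714 − 30 = 7684.
(1·7684 + 1·396) / 2 = 8080/2 = 4040.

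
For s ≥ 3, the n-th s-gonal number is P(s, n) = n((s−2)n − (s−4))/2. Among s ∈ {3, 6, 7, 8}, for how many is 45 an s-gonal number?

2

s = 3: P(3, 9) = 45. ✓
s = 6: P(6, 5) = 45. ✓
s = 7: P(7, 4) = 34 and P(7, 5) = 55; 45 is not s-gonal.
s = 8: P(8, 4) = 40 and P(8, 5) = 65; 45 is not s-gonal.
Hits: s ∈ {3, 6} → 2.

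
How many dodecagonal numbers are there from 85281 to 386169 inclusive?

The n-th dodecagonal number is n(5n−4).
Smallest index with value ≥ 85281: n = 131 (giving 85281).
Largest index with value ≤ 386169: n = 278 (giving 385308).
Indices 131 through 278: 148 terms.

148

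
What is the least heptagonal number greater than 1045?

1071

Solve n(5n−3)/2 > 1045 for integer n.
The largest n with value ≤ 1045 is 20 (since 970 ≤ 1045 < 1071), so the first above is n = 21, value 1071.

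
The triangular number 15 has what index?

5

Set n(n+1)/2 = 15, giving n² + n − 30 = 0.
The discriminant is 1 + 8·15 = 121, and √121 = 11.
So n = (-1 + 11) / 2 = 10/2 = 5.
Check: 5·6/2 = 15. ✓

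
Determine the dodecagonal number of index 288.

The 288th dodecagonal number is n(5n−4) with n = 288.
288·(5·288 − 4) = 288·1436 = 413568.

413568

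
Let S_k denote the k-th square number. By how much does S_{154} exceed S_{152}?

612

154² = 23716 and 152² = 23104.
Difference: 23716 − 23104 = 612.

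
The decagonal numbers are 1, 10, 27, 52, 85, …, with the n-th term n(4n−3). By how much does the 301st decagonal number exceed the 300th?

Consecutive decagonal numbers differ by 8n − 7: here 8·301 − 7 = 2401.

2401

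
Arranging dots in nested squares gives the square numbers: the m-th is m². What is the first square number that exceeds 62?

Solve n² > 62 for integer n.
The largest n with value ≤ 62 is 7 (since 49 ≤ 62 < 64), so the first above is n = 8, value 64.

64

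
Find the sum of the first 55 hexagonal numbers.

Σ i(2i−1) = 2Σi² − Σi over i = 1..55.
Σi = 1540 and Σi² = 56980.
2·56980 − 1·1540 = 112420.

112420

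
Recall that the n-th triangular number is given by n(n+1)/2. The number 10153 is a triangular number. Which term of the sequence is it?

142

Set n(n+1)/2 = 10153, giving n² + n − 20306 = 0.
So n = (-1 + 285) / 2 = 284/2 = 142.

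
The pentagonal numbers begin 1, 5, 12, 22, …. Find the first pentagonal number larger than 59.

Solve n(3n−1)/2 > 59 for integer n.
The largest n with value ≤ 59 is 6 (since 51 ≤ 59 < 70), so the first above is n = 7, value 70.

70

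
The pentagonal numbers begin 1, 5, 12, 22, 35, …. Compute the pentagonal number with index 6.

The 6th pentagonal number is n(3n−1)/2 with n = 6.
6·(3·6 − 1)/2 = 6·17/2 = 51.

51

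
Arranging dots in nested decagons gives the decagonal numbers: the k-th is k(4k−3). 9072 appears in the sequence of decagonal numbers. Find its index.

48

Set n(4n−3) = 9072, giving 4n² − 3n − 9072 = 0.
So n = (3 + 381) / 8 = 384/8 = 48.
Check: 48·(4·48 − 3) = 9072. ✓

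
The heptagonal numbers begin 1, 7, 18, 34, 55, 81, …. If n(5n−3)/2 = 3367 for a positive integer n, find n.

37

Set n(5n−3)/2 = 3367, giving 5n² − 3n − 6734 = 0.
So n = (3 + 367) / 10 = 370/10 = 37.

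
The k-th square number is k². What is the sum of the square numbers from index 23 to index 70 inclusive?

113000

Σ_{i=23}^{70} i² = 116795 − 3795 = 113000.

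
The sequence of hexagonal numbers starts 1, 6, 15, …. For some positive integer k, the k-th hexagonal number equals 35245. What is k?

Set n(2n−1) = 35245, giving 2n² − n − 35245 = 0.
The discriminant is 1 + 8·35245 = 281961, and √281961 = 531.
So n = (1 + 531) / 4 = 532/4 = 133.
Check: 133·(2·133 − 1) = 35245. ✓

133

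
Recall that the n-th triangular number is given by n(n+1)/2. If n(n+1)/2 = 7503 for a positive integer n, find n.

122

Set n(n+1)/2 = 7503, giving n² + n − 15006 = 0.
So n = (-1 + 245) / 2 = 244/2 = 122.
Check: 122·123/2 = 7503. ✓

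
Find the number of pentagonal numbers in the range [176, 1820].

25

The n-th pentagonal number is n(3n−1)/2.
Smallest index with value ≥ 176: n = 11 (giving 176).
Largest index with value ≤ 1820: n = 35 (giving 1820).
Indices 11 through 35: 25 terms.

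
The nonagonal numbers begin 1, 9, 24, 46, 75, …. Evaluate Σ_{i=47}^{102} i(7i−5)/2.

1128624

Σ i(7i−5)/2 = (7Σi² − 5Σi) / 2 over i = 47..102.
Σi = 5253 − 1081 = 4172 and Σi² = 358955 − 33511 = 325444.
(7·325444 − 5·4172) / 2 = 2257248/2 = 1128624.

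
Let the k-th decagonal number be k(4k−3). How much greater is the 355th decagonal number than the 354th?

Consecutive decagonal numbers differ by 8n − 7: here 8·355 − 7 = 2833.

2833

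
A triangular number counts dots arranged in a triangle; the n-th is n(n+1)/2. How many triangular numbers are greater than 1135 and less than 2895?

The n-th triangular number is n(n+1)/2.
Smallest index with value > 1135: n = 48 (giving 1176).
Largest index with value < 2895: n = 75 (giving 2850).
Indices 48 through 75: 28 terms.

28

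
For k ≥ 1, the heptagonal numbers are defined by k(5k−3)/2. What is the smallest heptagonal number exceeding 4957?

Solve n(5n−3)/2 > 4957 for integer n.
The largest n with value ≤ 4957 is 44 (since 4774 ≤ 4957 < 4995), so the first above is n = 45, value 4995.

4995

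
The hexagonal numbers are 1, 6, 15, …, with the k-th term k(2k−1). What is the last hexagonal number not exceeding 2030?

2016

Solve n(2n−1) ≤ 2030 for integer n.
n = 32 gives 2016 ≤ 2030, while n = 33 gives 2145 > 2030; so the answer is 2016.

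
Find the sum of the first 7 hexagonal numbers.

252

Σ i(2i−1) = 2Σi² − Σi over i = 1..7.
Σi = 28 and Σi² = 140.
2·140 − 1·28 = 252.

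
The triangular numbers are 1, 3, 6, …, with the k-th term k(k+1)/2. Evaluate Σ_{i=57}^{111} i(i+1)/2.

Σ i(i+1)/2 = (Σi² + Σi) / 2 over i = 57..111.
Σi = 6216 − 1596 = 4620 and Σi² = 462056 − 60116 = 401940.
(1·401940 + 1·4620) / 2 = 406560/2 = 203280.

203280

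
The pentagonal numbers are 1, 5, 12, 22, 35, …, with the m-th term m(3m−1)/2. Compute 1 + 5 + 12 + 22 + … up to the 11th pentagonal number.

726

Σ i(3i−1)/2 = (3Σi² − Σi) / 2 over i = 1..11.
Σi = 66 and Σi² = 506.
(3·506 − 1·66) / 2 = 1452/2 = 726.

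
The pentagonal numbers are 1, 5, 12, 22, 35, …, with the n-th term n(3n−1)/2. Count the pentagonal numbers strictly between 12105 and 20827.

27

The n-th pentagonal number is n(3n−1)/2.
Smallest index with value > 12105: n = 91 (giving 12376).
Largest index with value < 20827: n = 117 (giving 20475).
Indices 91 through 117: 27 terms.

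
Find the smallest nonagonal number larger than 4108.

Solve n(7n−5)/2 > 4108 for integer n.
The largest n with value ≤ 4108 is 34 (since 3961 ≤ 4108 < 4200), so the first above is n = 35, value 4200.

4200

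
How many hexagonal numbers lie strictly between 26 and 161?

The n-th hexagonal number is n(2n−1).
Smallest index with value > 26: n = 4 (giving 28).
Largest index with value < 161: n = 9 (giving 153).
Indices 4 through 9: 6 terms.

6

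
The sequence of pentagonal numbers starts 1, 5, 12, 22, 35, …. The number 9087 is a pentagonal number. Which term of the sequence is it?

Set n(3n−1)/2 = 9087, giving 3n² − n − 18174 = 0.
The discriminant is 1 + 24·9087 = 218089, and √218089 = 467.
So n = (1 + 467) / 6 = 468/6 = 78.

78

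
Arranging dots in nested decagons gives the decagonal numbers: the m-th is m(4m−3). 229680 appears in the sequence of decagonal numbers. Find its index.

Set n(4n−3) = 229680, giving 4n² − 3n − 229680 = 0.
The discriminant is 9 + 16·229680 = 3674889, and √3674889 = 1917.
So n = (3 + 1917) / 8 = 1920/8 = 240.

240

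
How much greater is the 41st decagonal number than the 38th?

939

41·(4·41 − 3) = 6601 and 38·(4·38 − 3) = 5662.
Difference: 6601 − 5662 = 939.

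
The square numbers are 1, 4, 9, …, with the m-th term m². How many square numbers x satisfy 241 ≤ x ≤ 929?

The n-th square number is n².
Smallest index with value ≥ 241: n = 16 (giving 256).
Largest index with value ≤ 929: n = 30 (giving 900).
Indices 16 through 30: 15 terms.

15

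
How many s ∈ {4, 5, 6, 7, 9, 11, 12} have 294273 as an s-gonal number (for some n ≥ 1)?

s = 4: P(4, 542) = 293764 and P(4, 543) = 294849; 294273 is not s-gonal.
s = 5: P(5, 443) = 294152 and P(5, 444) = 295482; 294273 is not s-gonal.
s = 6: P(6, 383) = 292995 and P(6, 384) = 294528; 294273 is not s-gonal.
s = 7: P(7, 343) = 293608 and P(7, 344) = 295324; 294273 is not s-gonal.
s = 9: P(9, 290) = 293625 and P(9, 291) = 295656; 294273 is not s-gonal.
s = 11: P(11, 256) = 294016 and P(11, 257) = 296321; 294273 is not s-gonal.
s = 12: P(12, 243) = 294273. ✓
Hits: s ∈ {12} → 1.

1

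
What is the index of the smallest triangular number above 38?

Solve n(n+1)/2 > 38 for integer n.
The largest n with value ≤ 38 is 8 (since 36 ≤ 38 < 45), so the first above is n = 9, value 45.

9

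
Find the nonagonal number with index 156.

156·(7·156 − 5)/2 = 156·1087/2 = 84786.

84786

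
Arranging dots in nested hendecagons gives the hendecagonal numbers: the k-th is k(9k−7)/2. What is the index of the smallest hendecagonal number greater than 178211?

200

Solve n(9n−7)/2 > 178211 for integer n.
The largest n with value ≤ 178211 is 199 (since 177508 ≤ 178211 < 179300), so the first above is n = 200, value 179300.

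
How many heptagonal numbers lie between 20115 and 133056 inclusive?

The n-th heptagonal number is n(5n−3)/2.
Smallest index with value ≥ 20115: n = 90 (giving 20115).
Largest index with value ≤ 133056: n = 231 (giving 133056).
Indices 90 through 231: 142 terms.

142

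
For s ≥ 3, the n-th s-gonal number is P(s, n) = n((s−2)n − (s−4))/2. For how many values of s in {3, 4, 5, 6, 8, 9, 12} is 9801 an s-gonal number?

s = 3: P(3, 139) = 9730 and P(3, 140) = 9870; 9801 is not s-gonal.
s = 4: P(4, 99) = 9801. ✓
s = 5: P(5, 81) = 9801. ✓
s = 6: P(6, 70) = 9730 and P(6, 71) = 10011; 9801 is not s-gonal.
s = 8: P(8, 57) = 9633 and P(8, 58) = 9976; 9801 is not s-gonal.
s = 9: P(9, 53) = 9699 and P(9, 54) = 10071; 9801 is not s-gonal.
s = 12: P(12, 44) = 9504 and P(12, 45) = 9945; 9801 is not s-gonal.
Hits: s ∈ {4, 5} → 2.

2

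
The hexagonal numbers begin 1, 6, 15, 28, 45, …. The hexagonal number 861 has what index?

Set n(2n−1) = 861, giving 2n² − n − 861 = 0.
The discriminant is 1 + 8·861 = 6889, and √6889 = 83.
So n = (1 + 83) / 4 = 84/4 = 21.
Check: 21·(2·21 − 1) = 861. ✓

21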